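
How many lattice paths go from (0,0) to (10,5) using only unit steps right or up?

Each path has 10 right steps and 5 up steps in some order (15 steps total).
Choose which 5 of the 15 steps are up: C(15,5).

Final answer: C(15,5) = 3003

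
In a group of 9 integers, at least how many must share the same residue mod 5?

There are 5 possible values for residue mod 5. With 9 integers and 5 categories, by pigeonhole: ceiling(9/5).

Final answer: 2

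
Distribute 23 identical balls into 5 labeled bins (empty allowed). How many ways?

Stars and bars: C(n+k-1, k-1) = C(27,4).

Final answer: C(27,4) = 17550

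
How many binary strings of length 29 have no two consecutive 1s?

Classify by the final bit: ...0 gives a(n-1) strings, ...01 gives a(n-2) strings. Thus a(n) = a(n-1) + a(n-2) with a(1)=2, a(2)=3.
Building up term by term: a(1)=2, a(2)=3, a(3)=5, a(4)=8, a(5)=13, a(6)=21, a(7)=34, a(8)=55, a(9)=89, a(10)=144, a(11)=233, a(12)=377, a(13)=610, a(14)=987, a(15)=1597, a(16)=2584, a(17)=4181, a(18)=6765, a(19)=10946, a(20)=17711, a(21)=28657, a(22)=46368, a(23)=75025, a(24)=121393, a(25)=196418, a(26)=317811, a(27)=514229, a(28)=832040, a(29)=1346269.

Final answer: 1346269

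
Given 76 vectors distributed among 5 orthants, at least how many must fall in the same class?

By pigeonhole with 76 objects and 5 categories: ceiling(76/5).

Final answer: 16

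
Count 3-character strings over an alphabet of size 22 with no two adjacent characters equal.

Let g(n) count such strings. g(1) = 22, and each valid string of length n-1 extends in 21 ways (any symbol but the last), so g(n) = 21 g(n-1).
Total: g(3) = 22 x 21^2.

Final answer: 22 x 21^{2} = 9702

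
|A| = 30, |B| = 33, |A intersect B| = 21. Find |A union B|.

|A union B| = |A| + |B| - |A intersect B| = 30 + 33 - 21.

Final answer: 42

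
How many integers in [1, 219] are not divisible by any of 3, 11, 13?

|div by 3|=73, |div by 11|=19, |div by 13|=16.
|div by 3&11|=6, |div by 3&13|=5, |div by 11&13|=1, |div by all|=0.
By inclusion-exclusion, divisible by at least one: 73+19+16-6-5-1+0 = 96.
Not divisible by any: 219 - 96.

Final answer: 123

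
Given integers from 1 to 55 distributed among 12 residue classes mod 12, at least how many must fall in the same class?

By pigeonhole with 55 objects and 12 categories: ceiling(55/12).

Final answer: 5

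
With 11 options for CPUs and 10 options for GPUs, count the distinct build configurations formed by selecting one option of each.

By the multiplication principle: 11 x 10.

Final answer: 110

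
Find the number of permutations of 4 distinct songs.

The number of ways to arrange 4 distinct objects is 4!.

Final answer: 4! = 24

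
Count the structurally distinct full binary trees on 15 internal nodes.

The structures are counted by the Catalan number C_n. Here n = 15.
C_n = (2n)!/(n!(n+1)!), so C_{15} = 30!/(15! x 16!) = C(30,15)/16 = 155117520/16.

Final answer: C_{15} = 9694845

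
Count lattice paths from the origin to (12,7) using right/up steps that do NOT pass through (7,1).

Total paths to (12,7): C(19,7) = 50388.
Paths through (7,1): C(8,1) x C(11,6) = 3696.
Avoiding (7,1): 50388 - 3696.

Final answer: 46692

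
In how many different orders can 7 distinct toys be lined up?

The number of ways to arrange 7 distinct objects is 7!.

Final answer: 7! = 5040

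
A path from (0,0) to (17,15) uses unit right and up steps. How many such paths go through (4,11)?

Paths (0,0)->(4,11): C(15,11) = 1365.
Paths (4,11)->(17,15): C(17,4) = 2380.
By multiplication principle: 1365 x 2380.

Final answer: 3248700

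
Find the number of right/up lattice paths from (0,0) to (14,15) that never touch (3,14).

Total paths to (14,15): C(29,15) = 77558760.
Paths through (3,14): C(17,14) x C(12,1) = 8160.
Avoiding (3,14): 77558760 - 8160.

Final answer: 77550600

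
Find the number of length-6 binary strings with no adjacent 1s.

A valid string ends in 0 (append to any length-(n-1) valid string) or in 01 (append to any length-(n-2) valid string), so a(n) = a(n-1) + a(n-2) with a(1)=2, a(2)=3.
Building up term by term: a(1)=2, a(2)=3, a(3)=5, a(4)=8, a(5)=13, a(6)=21.

Final answer: 21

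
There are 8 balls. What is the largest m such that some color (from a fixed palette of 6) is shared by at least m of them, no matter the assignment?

There are 6 possible values for color (from a fixed palette of 6). With 8 balls and 6 categories, by pigeonhole: ceiling(8/6).

Final answer: 2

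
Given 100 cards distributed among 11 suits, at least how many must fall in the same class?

By pigeonhole with 100 objects and 11 categories: ceiling(100/11).

Final answer: 10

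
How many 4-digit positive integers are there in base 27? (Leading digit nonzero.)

In base 27, the leading digit has 26 choices (1..26); each of the remaining 3 digits has 27 choices.
Total: 26 x 27^3.

Final answer: 511758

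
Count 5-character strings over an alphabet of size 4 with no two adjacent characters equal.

First character: 4 choices. Each subsequent: 3 choices (must differ from the previous one).
Total: 4 x 3^4.

Final answer: 4 x 3^{4} = 324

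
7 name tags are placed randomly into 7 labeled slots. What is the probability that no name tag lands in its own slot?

Use the recurrence D(n) = (n-1)(D(n-1) + D(n-2)) with D(0)=1, D(1)=0.
Building up: D(2)=1, D(3)=2, D(4)=9, D(5)=44, D(6)=265, D(7)=1854.
Total arrangements: 7! = 5040.
Probability = D(7)/7! = 103/280.

Final answer: D(7)/7! = 1854/5040 = 0.367857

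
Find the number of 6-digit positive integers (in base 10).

The leading digit cannot be 0 (9 options); the other 5 digits can be anything (10 options each).
Total: 9 x 10^5.

Final answer: 900000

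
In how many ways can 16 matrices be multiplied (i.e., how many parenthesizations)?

This is counted by the nth Catalan number C_n. Here n = 16 - 1 = 15.
Using C_0 = 1 and C_(k+1) = C_k x 2(2k+1)/(k+2), build up term by term: C_1=1, C_2=2, C_3=5, C_4=14, C_5=42, C_6=132, C_7=429, C_8=1430, C_9=4862, C_10=16796, C_11=58786, C_12=208012, C_13=742900, C_14=2674440, C_15=9694845.

Final answer: C_{15} = 9694845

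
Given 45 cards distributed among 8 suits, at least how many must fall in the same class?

By pigeonhole with 45 objects and 8 categories: ceiling(45/8).

Final answer: 6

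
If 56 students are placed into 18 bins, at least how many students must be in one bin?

By the pigeonhole principle: ceiling(56/18).

Final answer: 4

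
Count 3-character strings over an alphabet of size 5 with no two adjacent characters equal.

First character: 5 choices. Each subsequent: 4 choices (must differ from the previous one).
Total: 5 x 4^2.

Final answer: 5 x 4^{2} = 80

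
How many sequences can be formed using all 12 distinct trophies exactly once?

The number of ways to arrange 12 distinct objects is 12!.

Final answer: 12! = 479001600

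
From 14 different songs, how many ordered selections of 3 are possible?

P(14,3) = 14!/(14-3)! = 14!/11!.

Final answer: P(14,3) = 2184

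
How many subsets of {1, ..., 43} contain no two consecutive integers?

Condition on whether n belongs to the subset: if not, any valid subset of {1, ..., n-1} works (a(n-1)); if so, n-1 is excluded and the rest is a valid subset of {1, ..., n-2} (a(n-2)). Hence a(n) = a(n-1) + a(n-2), a(1)=2, a(2)=3.
Computing successive values: a(1)=2, a(2)=3, a(3)=5, a(4)=8, a(5)=13, a(6)=21, a(7)=34, a(8)=55, a(9)=89, a(10)=144, a(11)=233, a(12)=377, a(13)=610, a(14)=987, a(15)=1597, a(16)=2584, a(17)=4181, a(18)=6765, a(19)=10946, a(20)=17711, a(21)=28657, a(22)=46368, a(23)=75025, a(24)=121393, a(25)=196418, a(26)=317811, a(27)=514229, a(28)=832040, a(29)=1346269, a(30)=2178309, a(31)=3524578, a(32)=5702887, a(33)=9227465, a(34)=14930352, a(35)=24157817, a(36)=39088169, a(37)=63245986, a(38)=102334155, a(39)=165580141, a(40)=267914296, a(41)=433494437, a(42)=701408733, a(43)=1134903170.

Final answer: 1134903170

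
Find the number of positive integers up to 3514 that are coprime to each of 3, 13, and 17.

|div by 3|=1171, |div by 13|=270, |div by 17|=206.
|div by 3&13|=90, |div by 3&17|=68, |div by 13&17|=15, |div by all|=5.
By inclusion-exclusion, divisible by at least one: 1171+270+206-90-68-15+5 = 1479.
Not divisible by any: 3514 - 1479.

Final answer: 2035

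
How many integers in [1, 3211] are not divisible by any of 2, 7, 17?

|div by 2|=1605, |div by 7|=458, |div by 17|=188.
|div by 2&7|=229, |div by 2&17|=94, |div by 7&17|=26, |div by all|=13.
By inclusion-exclusion, divisible by at least one: 1605+458+188-229-94-26+13 = 1915.
Not divisible by any: 3211 - 1915.

Final answer: 1296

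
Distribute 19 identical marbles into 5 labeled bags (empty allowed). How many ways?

Stars and bars: C(n+k-1, k-1) = C(23,4).

Final answer: C(23,4) = 8855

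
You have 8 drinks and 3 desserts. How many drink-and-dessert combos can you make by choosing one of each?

By the multiplication principle: 8 x 3.

Final answer: 24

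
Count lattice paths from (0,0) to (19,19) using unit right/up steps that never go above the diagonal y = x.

Total monotonic paths to (19,19): C(38,19) = 35345263800.
Reflecting each bad path at its first crossing gives a bijection with paths to (18,20): C(38,20) = 33578000610.
Valid Dyck paths: 35345263800 - 33578000610.
(Equivalently, C_{19} = C(38,19)/20 = 35345263800/20.)

Final answer: C_{19} = 1767263190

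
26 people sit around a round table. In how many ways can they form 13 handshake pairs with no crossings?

The structures are counted by the Catalan number C_n. Here n = 26/2 = 13.
C_n = C(2n,n)/(n+1), so C_{13} = C(26,13)/14 = 10400600/14.

Final answer: C_{13} = 742900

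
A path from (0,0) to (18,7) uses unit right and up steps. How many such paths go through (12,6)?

Paths (0,0)->(12,6): C(18,6) = 18564.
Paths (12,6)->(18,7): C(7,1) = 7.
By multiplication principle: 18564 x 7.

Final answer: 129948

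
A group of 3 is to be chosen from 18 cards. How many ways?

C(18,3) = 18!/(3! x 15!).

Final answer: \binom{18}{3} = 816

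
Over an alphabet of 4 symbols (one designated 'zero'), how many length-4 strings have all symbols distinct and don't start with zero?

First digit: 3 (nonzero). Second: 3 (not first). Third: 2, etc.
Total: 3 x 3 x 2 x 1.

Final answer: 18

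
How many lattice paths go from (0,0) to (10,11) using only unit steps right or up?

Each path has 10 right steps and 11 up steps in some order (21 steps total).
Choose which 11 of the 21 steps are up: C(21,11).

Final answer: C(21,11) = 352716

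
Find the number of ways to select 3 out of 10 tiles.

C(10,3) = 10!/(3! x 7!).

Final answer: \binom{10}{3} = 120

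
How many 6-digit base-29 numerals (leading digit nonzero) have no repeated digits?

The leading digit has 28 choices (anything but zero); the next has 28 (anything but the first), then 27, and so on, one fewer each time.
Total: 28 x 28 x 27 x 26 x 25 x 24.

Final answer: 330220800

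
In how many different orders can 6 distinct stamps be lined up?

The number of ways to arrange 6 distinct objects is 6!.

Final answer: 6! = 720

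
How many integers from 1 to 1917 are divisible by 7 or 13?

Multiples of 7: 273. Multiples of 13: 147. Of both (lcm=91): 21.
By inclusion-exclusion: 273 + 147 - 21.

Final answer: 399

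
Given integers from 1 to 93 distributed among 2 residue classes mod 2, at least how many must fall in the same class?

By pigeonhole with 93 objects and 2 categories: ceiling(93/2).

Final answer: 47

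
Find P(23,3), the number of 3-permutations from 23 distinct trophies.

P(23,3) = 23!/(23-3)! = 23!/20!.

Final answer: P(23,3) = 10626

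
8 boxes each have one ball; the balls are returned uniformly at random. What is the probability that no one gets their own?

Derangements satisfy D(n) = (n-1)(D(n-1) + D(n-2)), starting from D(0)=1, D(1)=0.
Building up: D(2)=1, D(3)=2, D(4)=9, D(5)=44, D(6)=265, D(7)=1854, D(8)=14833.
Total arrangements: 8! = 40320.
Probability = D(8)/8! = 2119/5760.

Final answer: D(8)/8! = 14833/40320 = 0.367882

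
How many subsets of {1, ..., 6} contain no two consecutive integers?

Condition on whether n belongs to the subset: if not, any valid subset of {1, ..., n-1} works (a(n-1)); if so, n-1 is excluded and the rest is a valid subset of {1, ..., n-2} (a(n-2)). Hence a(n) = a(n-1) + a(n-2), a(1)=2, a(2)=3.
Iterating the recurrence: a(1)=2, a(2)=3, a(3)=5, a(4)=8, a(5)=13, a(6)=21.

Final answer: 21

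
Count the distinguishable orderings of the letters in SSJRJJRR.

Letters (J:3, R:3, S:2). Total letters: 8.
Permutations = 8!/(3! x 3! x 2!).

Final answer: 560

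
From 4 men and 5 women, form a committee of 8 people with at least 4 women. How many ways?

Sum over valid woman counts:
C(5,4)C(4,4) = 5
C(5,5)C(4,3) = 4
Total: 5 + 4.

Final answer: 9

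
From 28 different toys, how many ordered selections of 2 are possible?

P(28,2) = 28!/(28-2)! = 28!/26!.

Final answer: P(28,2) = 756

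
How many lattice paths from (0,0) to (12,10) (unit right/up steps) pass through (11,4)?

Paths (0,0)->(11,4): C(15,4) = 1365.
Paths (11,4)->(12,10): C(7,6) = 7.
By multiplication principle: 1365 x 7.

Final answer: 9555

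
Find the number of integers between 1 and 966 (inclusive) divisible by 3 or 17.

Multiples of 3: 322. Multiples of 17: 56. Of both (lcm=51): 18.
By inclusion-exclusion: 322 + 56 - 18.

Final answer: 360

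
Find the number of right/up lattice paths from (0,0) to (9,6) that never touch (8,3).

Total paths to (9,6): C(15,6) = 5005.
Paths through (8,3): C(11,3) x C(4,3) = 660.
Avoiding (8,3): 5005 - 660.

Final answer: 4345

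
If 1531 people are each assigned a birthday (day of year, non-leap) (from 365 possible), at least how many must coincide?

There are 365 possible values for birthday (day of year, non-leap). With 1531 people and 365 categories, by pigeonhole: ceiling(1531/365).

Final answer: 5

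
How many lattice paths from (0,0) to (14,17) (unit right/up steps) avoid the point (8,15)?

Total paths to (14,17): C(31,17) = 265182525.
Paths through (8,15): C(23,15) x C(8,2) = 13728792.
Avoiding (8,15): 265182525 - 13728792.

Final answer: 251453733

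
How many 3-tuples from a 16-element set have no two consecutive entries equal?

Let g(n) count such strings. g(1) = 16, and each valid string of length n-1 extends in 15 ways (any symbol but the last), so g(n) = 15 g(n-1).
Total: g(3) = 16 x 15^2.

Final answer: 16 x 15^{2} = 3600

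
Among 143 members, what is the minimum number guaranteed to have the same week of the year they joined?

There are 52 possible values for week of the year they joined. With 143 members and 52 categories, by pigeonhole: ceiling(143/52).

Final answer: 3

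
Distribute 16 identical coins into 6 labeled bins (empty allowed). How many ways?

Stars and bars: C(n+k-1, k-1) = C(21,5).

Final answer: C(21,5) = 20349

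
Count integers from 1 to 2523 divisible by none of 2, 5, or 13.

|div by 2|=1261, |div by 5|=504, |div by 13|=194.
|div by 2&5|=252, |div by 2&13|=97, |div by 5&13|=38, |div by all|=19.
By inclusion-exclusion, divisible by at least one: 1261+504+194-252-97-38+19 = 1591.
Not divisible by any: 2523 - 1591.

Final answer: 932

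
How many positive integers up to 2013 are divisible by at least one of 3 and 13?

Multiples of 3: 671. Multiples of 13: 154. Of both (lcm=39): 51.
By inclusion-exclusion: 671 + 154 - 51.

Final answer: 774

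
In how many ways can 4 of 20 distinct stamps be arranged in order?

P(20,4) = 20!/(20-4)! = 20!/16!.

Final answer: P(20,4) = 116280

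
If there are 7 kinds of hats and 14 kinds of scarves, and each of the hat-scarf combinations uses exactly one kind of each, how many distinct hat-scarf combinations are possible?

By the multiplication principle: 7 x 14.

Final answer: 98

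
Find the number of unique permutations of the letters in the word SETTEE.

Letters (E:3, S:1, T:2). Total letters: 6.
Permutations = 6!/(3! x 2!).

Final answer: 60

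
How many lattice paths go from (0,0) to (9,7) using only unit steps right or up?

Each path has 9 right steps and 7 up steps in some order (16 steps total).
Choose which 7 of the 16 steps are up: C(16,7).

Final answer: C(16,7) = 11440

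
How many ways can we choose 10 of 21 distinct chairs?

C(21,10) = 21!/(10! x 11!).

Final answer: \binom{21}{10} = 352716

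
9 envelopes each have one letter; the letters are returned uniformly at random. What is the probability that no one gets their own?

Use the recurrence D(n) = (n-1)(D(n-1) + D(n-2)) with D(0)=1, D(1)=0.
Building up: D(2)=1, D(3)=2, D(4)=9, D(5)=44, D(6)=265, D(7)=1854, D(8)=14833, D(9)=133496.
Total arrangements: 9! = 362880.
Probability = D(9)/9! = 16687/45360.

Final answer: D(9)/9! = 133496/362880 = 0.367879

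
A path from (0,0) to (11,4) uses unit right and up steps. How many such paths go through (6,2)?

Paths (0,0)->(6,2): C(8,2) = 28.
Paths (6,2)->(11,4): C(7,2) = 21.
By multiplication principle: 28 x 21.

Final answer: 588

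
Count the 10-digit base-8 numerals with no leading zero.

In base 8, the leading digit has 7 choices (1..7); each of the remaining 9 digits has 8 choices.
Total: 7 x 8^9.

Final answer: 939524096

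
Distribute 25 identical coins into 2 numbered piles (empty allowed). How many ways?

Stars and bars: C(n+k-1, k-1) = C(26,1).

Final answer: C(26,1) = 26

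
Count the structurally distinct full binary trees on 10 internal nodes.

This is a standard Catalan-number count: the answer is C_n. Here n = 10.
Using C_0 = 1 and C_(k+1) = C_k x 2(2k+1)/(k+2), build up term by term: C_1=1, C_2=2, C_3=5, C_4=14, C_5=42, C_6=132, C_7=429, C_8=1430, C_9=4862, C_10=16796.

Final answer: C_{10} = 16796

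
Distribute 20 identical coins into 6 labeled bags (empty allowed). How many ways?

Stars and bars: C(n+k-1, k-1) = C(25,5).

Final answer: C(25,5) = 53130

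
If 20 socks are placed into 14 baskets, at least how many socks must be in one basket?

By the pigeonhole principle: ceiling(20/14).

Final answer: 2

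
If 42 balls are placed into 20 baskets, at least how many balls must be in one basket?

By the pigeonhole principle: ceiling(42/20).

Final answer: 3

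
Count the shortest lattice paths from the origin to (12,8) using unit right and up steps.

Each path has 12 right steps and 8 up steps in some order (20 steps total).
Choose which 8 of the 20 steps are up: C(20,8).

Final answer: C(20,8) = 125970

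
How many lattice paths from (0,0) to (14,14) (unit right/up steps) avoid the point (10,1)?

Total paths to (14,14): C(28,14) = 40116600.
Paths through (10,1): C(11,1) x C(17,13) = 26180.
Avoiding (10,1): 40116600 - 26180.

Final answer: 40090420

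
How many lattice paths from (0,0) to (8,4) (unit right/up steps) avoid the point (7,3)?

Total paths to (8,4): C(12,4) = 495.
Paths through (7,3): C(10,3) x C(2,1) = 240.
Avoiding (7,3): 495 - 240.

Final answer: 255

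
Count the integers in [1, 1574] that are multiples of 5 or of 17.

Multiples of 5: 314. Multiples of 17: 92. Of both (lcm=85): 18.
By inclusion-exclusion: 314 + 92 - 18.

Final answer: 388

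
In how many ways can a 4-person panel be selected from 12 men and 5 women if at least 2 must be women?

Sum over valid woman counts:
C(5,2)C(12,2) = 660
C(5,3)C(12,1) = 120
C(5,4)C(12,0) = 5
Total: 660 + 120 + 5.

Final answer: 785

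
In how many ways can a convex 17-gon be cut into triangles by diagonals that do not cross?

This is counted by the nth Catalan number C_n. Here n = 17 - 2 = 15.
Using C_0 = 1 and C_(k+1) = C_k x 2(2k+1)/(k+2), build up term by term: C_1=1, C_2=2, C_3=5, C_4=14, C_5=42, C_6=132, C_7=429, C_8=1430, C_9=4862, C_10=16796, C_11=58786, C_12=208012, C_13=742900, C_14=2674440, C_15=9694845.

Final answer: C_{15} = 9694845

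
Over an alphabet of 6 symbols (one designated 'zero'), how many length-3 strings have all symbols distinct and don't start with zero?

The leading digit has 5 choices (anything but zero); the next has 5 (anything but the first), then 4, and so on, one fewer each time.
Total: 5 x 5 x 4.

Final answer: 100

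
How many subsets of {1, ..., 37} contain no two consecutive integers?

Condition on whether n belongs to the subset: if not, any valid subset of {1, ..., n-1} works (a(n-1)); if so, n-1 is excluded and the rest is a valid subset of {1, ..., n-2} (a(n-2)). Hence a(n) = a(n-1) + a(n-2), a(1)=2, a(2)=3.
Building up term by term: a(1)=2, a(2)=3, a(3)=5, a(4)=8, a(5)=13, a(6)=21, a(7)=34, a(8)=55, a(9)=89, a(10)=144, a(11)=233, a(12)=377, a(13)=610, a(14)=987, a(15)=1597, a(16)=2584, a(17)=4181, a(18)=6765, a(19)=10946, a(20)=17711, a(21)=28657, a(22)=46368, a(23)=75025, a(24)=121393, a(25)=196418, a(26)=317811, a(27)=514229, a(28)=832040, a(29)=1346269, a(30)=2178309, a(31)=3524578, a(32)=5702887, a(33)=9227465, a(34)=14930352, a(35)=24157817, a(36)=39088169, a(37)=63245986.

Final answer: 63245986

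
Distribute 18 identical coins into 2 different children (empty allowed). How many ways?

Stars and bars: C(n+k-1, k-1) = C(19,1).

Final answer: C(19,1) = 19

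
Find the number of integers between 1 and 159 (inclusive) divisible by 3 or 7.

Multiples of 3: 53. Multiples of 7: 22. Of both (lcm=21): 7.
By inclusion-exclusion: 53 + 22 - 7.

Final answer: 68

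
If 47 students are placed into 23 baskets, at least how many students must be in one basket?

By the pigeonhole principle: ceiling(47/23).

Final answer: 3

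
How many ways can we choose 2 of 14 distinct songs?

C(14,2) = 14!/(2! x (14-2)!).

Final answer: C(14,2) = 91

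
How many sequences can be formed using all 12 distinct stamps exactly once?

The number of ways to arrange 12 distinct objects is 12!.

Final answer: 12! = 479001600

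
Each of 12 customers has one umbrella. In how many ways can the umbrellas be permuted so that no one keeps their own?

Use the recurrence D(n) = (n-1)(D(n-1) + D(n-2)) with D(0)=1, D(1)=0.
D(2) = 1 x (0 + 1) = 1
D(3) = 2 x (1 + 0) = 2
D(4) = 3 x (2 + 1) = 9
D(5) = 4 x (9 + 2) = 44
D(6) = 5 x (44 + 9) = 265
D(7) = 6 x (265 + 44) = 1854
D(8) = 7 x (1854 + 265) = 14833
D(9) = 8 x (14833 + 1854) = 133496
D(10) = 9 x (133496 + 14833) = 1334961
D(11) = 10 x (1334961 + 133496) = 14684570
D(12) = 11 x (D(11) + D(10)) = 11 x (14684570 + 1334961)

Final answer: D(12) = 176214841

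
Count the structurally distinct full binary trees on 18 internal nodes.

The structures are counted by the Catalan number C_n. Here n = 18.
C_n = C(2n,n) - C(2n,n+1), so C_{18} = C(36,18) - C(36,19) = 9075135300 - 8597496600.

Final answer: C_{18} = 477638700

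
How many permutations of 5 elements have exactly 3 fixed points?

Choose which 3 elements are fixed: C(5,3) = 10.
Derange the remaining 2 using D(j) = (j-1)(D(j-1) + D(j-2)), D(0)=1, D(1)=0: D(2)=1.
Total: 10 x 1.

Final answer: C(5,3) D(2) = 10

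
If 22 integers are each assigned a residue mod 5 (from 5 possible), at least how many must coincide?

There are 5 possible values for residue mod 5. With 22 integers and 5 categories, by pigeonhole: ceiling(22/5).

Final answer: 5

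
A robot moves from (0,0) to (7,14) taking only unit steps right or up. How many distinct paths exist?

Each path has 7 right steps and 14 up steps in some order (21 steps total).
Choose which 14 of the 21 steps are up: C(21,14).

Final answer: C(21,14) = 116280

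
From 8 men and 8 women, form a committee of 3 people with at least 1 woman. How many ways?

Sum over valid woman counts:
C(8,1)C(8,2) = 224
C(8,2)C(8,1) = 224
C(8,3)C(8,0) = 56
Total: 224 + 224 + 56.

Final answer: 504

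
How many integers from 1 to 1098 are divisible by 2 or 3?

Multiples of 2: 549. Multiples of 3: 366. Of both (lcm=6): 183.
By inclusion-exclusion: 549 + 366 - 183.

Final answer: 732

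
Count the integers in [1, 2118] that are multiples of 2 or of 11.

Multiples of 2: 1059. Multiples of 11: 192. Of both (lcm=22): 96.
By inclusion-exclusion: 1059 + 192 - 96.

Final answer: 1155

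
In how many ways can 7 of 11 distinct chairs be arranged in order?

P(11,7) = 11!/(11-7)! = 11!/4!.

Final answer: P(11,7) = 1663200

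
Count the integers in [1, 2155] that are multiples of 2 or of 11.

Multiples of 2: 1077. Multiples of 11: 195. Of both (lcm=22): 97.
By inclusion-exclusion: 1077 + 195 - 97.

Final answer: 1175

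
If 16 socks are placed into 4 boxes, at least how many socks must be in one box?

By the pigeonhole principle: ceiling(16/4).

Final answer: 4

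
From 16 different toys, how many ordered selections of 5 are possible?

P(16,5) = 16!/(16-5)! = 16!/11!.

Final answer: P(16,5) = 524160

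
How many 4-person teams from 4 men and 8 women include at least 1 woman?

Sum over valid woman counts:
C(8,1)C(4,3) = 32
C(8,2)C(4,2) = 168
C(8,3)C(4,1) = 224
C(8,4)C(4,0) = 70
Total: 32 + 168 + 224 + 70.

Final answer: 494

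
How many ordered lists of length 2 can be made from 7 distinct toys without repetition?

P(7,2) = 7!/(7-2)! = 7!/5!.

Final answer: P(7,2) = 42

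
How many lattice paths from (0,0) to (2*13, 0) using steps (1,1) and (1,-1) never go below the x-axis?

Total monotonic paths to (13,13): C(26,13) = 10400600.
Paths that cross above y=x (reflection bijection): C(26,14) = 9657700.
Valid Dyck paths: 10400600 - 9657700.
(These counts are the Catalan numbers.)

Final answer: C_{13} = 742900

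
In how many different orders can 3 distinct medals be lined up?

The number of ways to arrange 3 distinct objects is 3!.

Final answer: 3! = 6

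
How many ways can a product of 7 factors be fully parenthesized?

The structures are counted by the Catalan number C_n. Here n = 7 - 1 = 6.
C_n = (2n)!/(n!(n+1)!), so C_{6} = 12!/(6! x 7!) = C(12,6)/7 = 924/7.

Final answer: C_{6} = 132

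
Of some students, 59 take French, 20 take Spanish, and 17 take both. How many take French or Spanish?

|A union B| = |A| + |B| - |A intersect B| = 59 + 20 - 17.

Final answer: 62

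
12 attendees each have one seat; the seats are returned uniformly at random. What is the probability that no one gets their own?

Use the recurrence D(n) = (n-1)(D(n-1) + D(n-2)) with D(0)=1, D(1)=0.
Building up: D(2)=1, D(3)=2, D(4)=9, D(5)=44, D(6)=265, D(7)=1854, D(8)=14833, D(9)=133496, D(10)=1334961, D(11)=14684570, D(12)=176214841.
Total arrangements: 12! = 479001600.
Probability = D(12)/12! = 16019531/43545600.

Final answer: D(12)/12! = 176214841/479001600 = 0.367879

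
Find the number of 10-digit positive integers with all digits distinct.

First digit: 9 (not 0). Second: 9 (not first). Third: 8, etc.
Total: 9 x 9 x 8 x 7 x 6 x 5 x 4 x 3 x 2 x 1.

Final answer: 3265920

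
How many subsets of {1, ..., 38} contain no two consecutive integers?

Let a(n) count such subsets of {1, ..., n}. Either n is excluded (a(n-1) ways) or n is included, forcing n-1 out (a(n-2) ways), so a(n) = a(n-1) + a(n-2) with a(1)=2, a(2)=3.
Iterating the recurrence: a(1)=2, a(2)=3, a(3)=5, a(4)=8, a(5)=13, a(6)=21, a(7)=34, a(8)=55, a(9)=89, a(10)=144, a(11)=233, a(12)=377, a(13)=610, a(14)=987, a(15)=1597, a(16)=2584, a(17)=4181, a(18)=6765, a(19)=10946, a(20)=17711, a(21)=28657, a(22)=46368, a(23)=75025, a(24)=121393, a(25)=196418, a(26)=317811, a(27)=514229, a(28)=832040, a(29)=1346269, a(30)=2178309, a(31)=3524578, a(32)=5702887, a(33)=9227465, a(34)=14930352, a(35)=24157817, a(36)=39088169, a(37)=63245986, a(38)=102334155.

Final answer: 102334155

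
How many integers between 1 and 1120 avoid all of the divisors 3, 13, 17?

|div by 3|=373, |div by 13|=86, |div by 17|=65.
|div by 3&13|=28, |div by 3&17|=21, |div by 13&17|=5, |div by all|=1.
By inclusion-exclusion, divisible by at least one: 373+86+65-28-21-5+1 = 471.
Not divisible by any: 1120 - 471.

Final answer: 649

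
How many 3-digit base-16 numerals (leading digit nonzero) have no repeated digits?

First digit: 15 (nonzero). Second: 15 (not first). Third: 14, etc.
Total: 15 x 15 x 14.

Final answer: 3150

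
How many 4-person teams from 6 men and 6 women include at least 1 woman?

Sum over valid woman counts:
C(6,1)C(6,3) = 120
C(6,2)C(6,2) = 225
C(6,3)C(6,1) = 120
C(6,4)C(6,0) = 15
Total: 120 + 225 + 120 + 15.

Final answer: 480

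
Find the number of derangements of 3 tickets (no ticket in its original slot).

Derangements satisfy D(n) = (n-1)(D(n-1) + D(n-2)), starting from D(0)=1, D(1)=0.
D(2) = 1 x (0 + 1) = 1
D(3) = 2 x (D(2) + D(1)) = 2 x (1 + 0)

Final answer: D(3) = 2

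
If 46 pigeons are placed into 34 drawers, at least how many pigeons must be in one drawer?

By the pigeonhole principle: ceiling(46/34).

Final answer: 2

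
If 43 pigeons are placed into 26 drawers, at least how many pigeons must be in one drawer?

By the pigeonhole principle: ceiling(43/26).

Final answer: 2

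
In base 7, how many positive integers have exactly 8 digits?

These are the integers in [7^7, 7^8), so the count is 7^8 - 7^7 = 6 x 7^7.

Final answer: 4941258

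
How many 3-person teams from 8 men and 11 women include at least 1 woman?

Sum over valid woman counts:
C(11,1)C(8,2) = 308
C(11,2)C(8,1) = 440
C(11,3)C(8,0) = 165
Total: 308 + 440 + 165.

Final answer: 913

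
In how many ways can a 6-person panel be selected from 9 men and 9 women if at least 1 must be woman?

Sum over valid woman counts:
C(9,1)C(9,5) = 1134
C(9,2)C(9,4) = 4536
C(9,3)C(9,3) = 7056
C(9,4)C(9,2) = 4536
C(9,5)C(9,1) = 1134
C(9,6)C(9,0) = 84
Total: 1134 + 4536 + 7056 + 4536 + 1134 + 84.

Final answer: 18480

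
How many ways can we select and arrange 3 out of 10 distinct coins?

P(10,3) = 10!/(10-3)! = 10!/7!.

Final answer: P(10,3) = 720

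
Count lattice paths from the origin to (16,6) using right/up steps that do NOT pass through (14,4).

Total paths to (16,6): C(22,6) = 74613.
Paths through (14,4): C(18,4) x C(4,2) = 18360.
Avoiding (14,4): 74613 - 18360.

Final answer: 56253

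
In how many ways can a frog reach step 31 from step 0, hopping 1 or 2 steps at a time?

Let f(n) be the number of climbs. Removing the last move (1 or 2 steps) gives f(n) = f(n-1) + f(n-2); base cases f(1)=1, f(2)=2.
Iterating the recurrence: f(1)=1, f(2)=2, f(3)=3, f(4)=5, f(5)=8, f(6)=13, f(7)=21, f(8)=34, f(9)=55, f(10)=89, f(11)=144, f(12)=233, f(13)=377, f(14)=610, f(15)=987, f(16)=1597, f(17)=2584, f(18)=4181, f(19)=6765, f(20)=10946, f(21)=17711, f(22)=28657, f(23)=46368, f(24)=75025, f(25)=121393, f(26)=196418, f(27)=317811, f(28)=514229, f(29)=832040, f(30)=1346269, f(31)=2178309.

Final answer: 2178309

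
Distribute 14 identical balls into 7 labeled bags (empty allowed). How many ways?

Stars and bars: C(n+k-1, k-1) = C(20,6).

Final answer: C(20,6) = 38760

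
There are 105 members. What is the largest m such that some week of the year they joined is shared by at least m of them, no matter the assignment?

There are 52 possible values for week of the year they joined. With 105 members and 52 categories, by pigeonhole: ceiling(105/52).

Final answer: 3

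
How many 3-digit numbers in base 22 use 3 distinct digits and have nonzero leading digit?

First digit: 21 (nonzero). Second: 21 (not first). Third: 20, etc.
Total: 21 x 21 x 20.

Final answer: 8820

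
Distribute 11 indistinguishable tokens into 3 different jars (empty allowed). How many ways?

Stars and bars: C(n+k-1, k-1) = C(13,2).

Final answer: C(13,2) = 78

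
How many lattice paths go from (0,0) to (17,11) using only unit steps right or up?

Each path has 17 right steps and 11 up steps in some order (28 steps total).
Choose which 11 of the 28 steps are up: C(28,11).

Final answer: C(28,11) = 21474180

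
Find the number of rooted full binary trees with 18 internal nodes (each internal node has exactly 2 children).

The structures are counted by the Catalan number C_n. Here n = 18.
C_n = C(2n,n)/(n+1), so C_{18} = C(36,18)/19 = 9075135300/19.

Final answer: C_{18} = 477638700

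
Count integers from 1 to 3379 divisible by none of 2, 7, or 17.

|div by 2|=1689, |div by 7|=482, |div by 17|=198.
|div by 2&7|=241, |div by 2&17|=99, |div by 7&17|=28, |div by all|=14.
By inclusion-exclusion, divisible by at least one: 1689+482+198-241-99-28+14 = 2015.
Not divisible by any: 3379 - 2015.

Final answer: 1364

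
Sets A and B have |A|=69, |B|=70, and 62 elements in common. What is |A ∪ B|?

|A union B| = |A| + |B| - |A intersect B| = 69 + 70 - 62.

Final answer: 77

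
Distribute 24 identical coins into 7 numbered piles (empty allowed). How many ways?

Stars and bars: C(n+k-1, k-1) = C(30,6).

Final answer: C(30,6) = 593775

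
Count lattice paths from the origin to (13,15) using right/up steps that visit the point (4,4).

Paths (0,0)->(4,4): C(8,4) = 70.
Paths (4,4)->(13,15): C(20,11) = 167960.
By multiplication principle: 70 x 167960.

Final answer: 11757200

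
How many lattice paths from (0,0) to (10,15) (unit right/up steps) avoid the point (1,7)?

Total paths to (10,15): C(25,15) = 3268760.
Paths through (1,7): C(8,7) x C(17,8) = 194480.
Avoiding (1,7): 3268760 - 194480.

Final answer: 3074280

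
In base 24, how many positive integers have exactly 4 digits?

In base 24, the leading digit has 23 choices (1..23); each of the remaining 3 digits has 24 choices.
Total: 23 x 24^3.

Final answer: 317952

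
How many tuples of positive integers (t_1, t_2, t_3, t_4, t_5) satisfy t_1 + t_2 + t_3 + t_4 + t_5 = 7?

Substitute t'_i = t_i - 1 (so t'_i >= 0). Then sum t'_i = 7 - 5 = 2.
Stars and bars: C(2+5-1, 5-1) = C(6,4).

Final answer: C(6,4) = 15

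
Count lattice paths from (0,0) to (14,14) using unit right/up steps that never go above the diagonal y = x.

Total monotonic paths to (14,14): C(28,14) = 40116600.
A path is bad iff it touches y = x + 1; reflecting its initial segment maps bad paths bijectively onto all paths to (13,15), of which there are C(28,15) = 37442160.
Valid Dyck paths: 40116600 - 37442160.
(Equivalently, C_{14} = C(28,14)/15 = 40116600/15.)

Final answer: C_{14} = 2674440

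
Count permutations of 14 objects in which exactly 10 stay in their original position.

Choose which 10 elements are fixed: C(14,10) = 1001.
Derange the remaining 4 using D(j) = (j-1)(D(j-1) + D(j-2)), D(0)=1, D(1)=0: D(2)=1, D(3)=2, D(4)=9.
Total: 1001 x 9.

Final answer: C(14,10) D(4) = 9009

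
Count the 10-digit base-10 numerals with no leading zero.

Leading digit: 9 options (nonzero). Other 9 digit(s): 10 options each.
Total: 9 x 10^9.

Final answer: 9000000000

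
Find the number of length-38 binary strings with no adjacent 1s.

Let a(n) count valid strings. If the last bit is 0 the prefix is any valid string of length n-1; if it is 1 the string must end in 01 with a valid prefix of length n-2. So a(n) = a(n-1) + a(n-2), a(1)=2, a(2)=3.
Computing successive values: a(1)=2, a(2)=3, a(3)=5, a(4)=8, a(5)=13, a(6)=21, a(7)=34, a(8)=55, a(9)=89, a(10)=144, a(11)=233, a(12)=377, a(13)=610, a(14)=987, a(15)=1597, a(16)=2584, a(17)=4181, a(18)=6765, a(19)=10946, a(20)=17711, a(21)=28657, a(22)=46368, a(23)=75025, a(24)=121393, a(25)=196418, a(26)=317811, a(27)=514229, a(28)=832040, a(29)=1346269, a(30)=2178309, a(31)=3524578, a(32)=5702887, a(33)=9227465, a(34)=14930352, a(35)=24157817, a(36)=39088169, a(37)=63245986, a(38)=102334155.

Final answer: 102334155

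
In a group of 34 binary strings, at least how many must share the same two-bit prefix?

There are 4 possible values for two-bit prefix. With 34 binary strings and 4 categories, by pigeonhole: ceiling(34/4).

Final answer: 9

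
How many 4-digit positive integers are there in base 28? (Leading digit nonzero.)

These are the integers in [28^3, 28^4), so the count is 28^4 - 28^3 = 27 x 28^3.

Final answer: 592704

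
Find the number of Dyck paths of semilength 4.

Total monotonic paths to (4,4): C(8,4) = 70.
A path is bad iff it touches y = x + 1; reflecting its initial segment maps bad paths bijectively onto all paths to (3,5), of which there are C(8,5) = 56.
Valid Dyck paths: 70 - 56.
(Check: C(8,4) - C(8,5) = C(8,4)/5, the Catalan number C_{4}.)

Final answer: C_{4} = 14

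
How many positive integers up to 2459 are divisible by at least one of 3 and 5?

Multiples of 3: 819. Multiples of 5: 491. Of both (lcm=15): 163.
By inclusion-exclusion: 819 + 491 - 163.

Final answer: 1147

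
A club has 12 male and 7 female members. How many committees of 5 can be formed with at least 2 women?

Sum over valid woman counts:
C(7,2)C(12,3) = 4620
C(7,3)C(12,2) = 2310
C(7,4)C(12,1) = 420
C(7,5)C(12,0) = 21
Total: 4620 + 2310 + 420 + 21.

Final answer: 7371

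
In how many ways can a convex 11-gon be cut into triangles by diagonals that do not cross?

The structures are counted by the Catalan number C_n. Here n = 11 - 2 = 9.
C_n = C(2n,n) - C(2n,n+1), so C_{9} = C(18,9) - C(18,10) = 48620 - 43758.

Final answer: C_{9} = 4862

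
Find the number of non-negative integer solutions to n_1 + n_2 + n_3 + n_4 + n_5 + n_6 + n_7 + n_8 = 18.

Stars and bars with 18 stars and 7 bars:
C(18+8-1, 8-1) = C(25,7).

Final answer: C(25,7) = 480700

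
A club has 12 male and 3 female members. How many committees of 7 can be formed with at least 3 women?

Sum over valid woman counts:
C(3,3)C(12,4).

Final answer: 495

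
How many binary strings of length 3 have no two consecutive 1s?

Classify by the final bit: ...0 gives a(n-1) strings, ...01 gives a(n-2) strings. Thus a(n) = a(n-1) + a(n-2) with a(1)=2, a(2)=3.
Computing successive values: a(1)=2, a(2)=3, a(3)=5.

Final answer: 5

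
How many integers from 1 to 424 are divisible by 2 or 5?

Multiples of 2: 212. Multiples of 5: 84. Of both (lcm=10): 42.
By inclusion-exclusion: 212 + 84 - 42.

Final answer: 254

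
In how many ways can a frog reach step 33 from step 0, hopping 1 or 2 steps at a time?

Let f(n) be the number of climbs. Removing the last move (1 or 2 steps) gives f(n) = f(n-1) + f(n-2); base cases f(1)=1, f(2)=2.
Computing successive values: f(1)=1, f(2)=2, f(3)=3, f(4)=5, f(5)=8, f(6)=13, f(7)=21, f(8)=34, f(9)=55, f(10)=89, f(11)=144, f(12)=233, f(13)=377, f(14)=610, f(15)=987, f(16)=1597, f(17)=2584, f(18)=4181, f(19)=6765, f(20)=10946, f(21)=17711, f(22)=28657, f(23)=46368, f(24)=75025, f(25)=121393, f(26)=196418, f(27)=317811, f(28)=514229, f(29)=832040, f(30)=1346269, f(31)=2178309, f(32)=3524578, f(33)=5702887.

Final answer: 5702887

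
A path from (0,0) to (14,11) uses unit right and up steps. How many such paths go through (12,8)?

Paths (0,0)->(12,8): C(20,8) = 125970.
Paths (12,8)->(14,11): C(5,3) = 10.
By multiplication principle: 125970 x 10.

Final answer: 1259700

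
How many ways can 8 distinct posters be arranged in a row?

The number of ways to arrange 8 distinct objects is 8!.

Final answer: 8! = 40320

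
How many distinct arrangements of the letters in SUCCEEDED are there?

Letters (C:2, D:2, E:3, S:1, U:1). Total letters: 9.
Permutations = 9!/(3! x 2! x 2!).

Final answer: 15120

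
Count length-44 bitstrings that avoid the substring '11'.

Let a(n) count valid strings. If the last bit is 0 the prefix is any valid string of length n-1; if it is 1 the string must end in 01 with a valid prefix of length n-2. So a(n) = a(n-1) + a(n-2), a(1)=2, a(2)=3.
Building up term by term: a(1)=2, a(2)=3, a(3)=5, a(4)=8, a(5)=13, a(6)=21, a(7)=34, a(8)=55, a(9)=89, a(10)=144, a(11)=233, a(12)=377, a(13)=610, a(14)=987, a(15)=1597, a(16)=2584, a(17)=4181, a(18)=6765, a(19)=10946, a(20)=17711, a(21)=28657, a(22)=46368, a(23)=75025, a(24)=121393, a(25)=196418, a(26)=317811, a(27)=514229, a(28)=832040, a(29)=1346269, a(30)=2178309, a(31)=3524578, a(32)=5702887, a(33)=9227465, a(34)=14930352, a(35)=24157817, a(36)=39088169, a(37)=63245986, a(38)=102334155, a(39)=165580141, a(40)=267914296, a(41)=433494437, a(42)=701408733, a(43)=1134903170, a(44)=1836311903.

Final answer: 1836311903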